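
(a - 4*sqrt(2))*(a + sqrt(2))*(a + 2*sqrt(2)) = a^3 - sqrt(2)*a^2 - 20*a - 16*sqrt(2)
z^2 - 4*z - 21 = (z - 7)*(z + 3)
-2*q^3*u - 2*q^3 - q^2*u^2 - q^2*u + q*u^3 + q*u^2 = (-2*q + u)*(q + u)*(q*u + q)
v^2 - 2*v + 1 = (v - 1)^2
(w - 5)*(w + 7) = w^2 + 2*w - 35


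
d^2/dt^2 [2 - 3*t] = 0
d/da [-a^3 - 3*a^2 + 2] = 3*a*(-a - 2)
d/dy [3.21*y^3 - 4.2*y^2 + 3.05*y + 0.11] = 9.63*y^2 - 8.4*y + 3.05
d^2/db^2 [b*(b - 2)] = 2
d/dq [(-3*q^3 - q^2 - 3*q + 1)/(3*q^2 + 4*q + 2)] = (-9*q^4 - 24*q^3 - 13*q^2 - 10*q - 10)/(9*q^4 + 24*q^3 + 28*q^2 + 16*q + 4)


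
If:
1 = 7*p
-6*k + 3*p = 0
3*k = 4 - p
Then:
No Solution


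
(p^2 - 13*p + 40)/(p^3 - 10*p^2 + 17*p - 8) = (p - 5)/(p^2 - 2*p + 1)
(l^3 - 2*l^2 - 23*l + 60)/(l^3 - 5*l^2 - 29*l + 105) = (l - 4)/(l - 7)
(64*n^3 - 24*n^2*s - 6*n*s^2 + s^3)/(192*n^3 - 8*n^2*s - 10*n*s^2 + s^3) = (-2*n + s)/(-6*n + s)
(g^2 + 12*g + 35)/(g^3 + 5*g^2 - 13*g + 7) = (g + 5)/(g^2 - 2*g + 1)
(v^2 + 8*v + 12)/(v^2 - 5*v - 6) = (v^2 + 8*v + 12)/(v^2 - 5*v - 6)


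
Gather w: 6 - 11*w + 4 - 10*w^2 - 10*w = -10*w^2 - 21*w + 10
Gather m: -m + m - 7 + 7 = 0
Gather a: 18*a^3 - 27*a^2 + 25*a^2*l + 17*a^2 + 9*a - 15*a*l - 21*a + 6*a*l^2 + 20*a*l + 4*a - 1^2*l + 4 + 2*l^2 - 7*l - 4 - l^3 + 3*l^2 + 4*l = 18*a^3 + a^2*(25*l - 10) + a*(6*l^2 + 5*l - 8) - l^3 + 5*l^2 - 4*l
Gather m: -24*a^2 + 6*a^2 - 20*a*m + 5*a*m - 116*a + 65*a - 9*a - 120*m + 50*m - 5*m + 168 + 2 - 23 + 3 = -18*a^2 - 60*a + m*(-15*a - 75) + 150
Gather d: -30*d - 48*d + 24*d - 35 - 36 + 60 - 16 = -54*d - 27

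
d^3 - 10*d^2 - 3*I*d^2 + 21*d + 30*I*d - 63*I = (d - 7)*(d - 3)*(d - 3*I)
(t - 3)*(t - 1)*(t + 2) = t^3 - 2*t^2 - 5*t + 6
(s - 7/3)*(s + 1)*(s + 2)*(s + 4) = s^4 + 14*s^3/3 - 7*s^2/3 - 74*s/3 - 56/3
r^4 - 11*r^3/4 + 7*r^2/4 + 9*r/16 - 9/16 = (r - 3/2)*(r - 1)*(r - 3/4)*(r + 1/2)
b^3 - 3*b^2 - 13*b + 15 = (b - 5)*(b - 1)*(b + 3)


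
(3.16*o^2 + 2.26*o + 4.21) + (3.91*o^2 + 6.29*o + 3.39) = 7.07*o^2 + 8.55*o + 7.6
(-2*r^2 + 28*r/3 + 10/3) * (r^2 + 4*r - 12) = -2*r^4 + 4*r^3/3 + 194*r^2/3 - 296*r/3 - 40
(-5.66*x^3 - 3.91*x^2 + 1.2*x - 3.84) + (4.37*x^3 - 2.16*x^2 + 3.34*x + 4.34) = -1.29*x^3 - 6.07*x^2 + 4.54*x + 0.5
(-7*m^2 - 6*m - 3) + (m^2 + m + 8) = -6*m^2 - 5*m + 5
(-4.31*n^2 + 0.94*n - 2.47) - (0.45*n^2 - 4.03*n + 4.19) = -4.76*n^2 + 4.97*n - 6.66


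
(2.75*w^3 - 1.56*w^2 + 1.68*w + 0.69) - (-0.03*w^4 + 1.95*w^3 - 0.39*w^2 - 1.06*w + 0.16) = 0.03*w^4 + 0.8*w^3 - 1.17*w^2 + 2.74*w + 0.53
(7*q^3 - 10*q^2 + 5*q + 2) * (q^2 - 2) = 7*q^5 - 10*q^4 - 9*q^3 + 22*q^2 - 10*q - 4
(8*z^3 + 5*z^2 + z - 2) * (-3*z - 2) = -24*z^4 - 31*z^3 - 13*z^2 + 4*z + 4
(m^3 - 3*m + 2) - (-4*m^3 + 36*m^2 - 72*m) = 5*m^3 - 36*m^2 + 69*m + 2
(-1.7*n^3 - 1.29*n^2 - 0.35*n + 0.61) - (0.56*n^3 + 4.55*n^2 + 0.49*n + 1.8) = -2.26*n^3 - 5.84*n^2 - 0.84*n - 1.19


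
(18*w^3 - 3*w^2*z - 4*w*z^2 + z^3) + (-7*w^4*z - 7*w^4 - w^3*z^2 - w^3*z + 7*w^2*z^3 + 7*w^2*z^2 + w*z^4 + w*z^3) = -7*w^4*z - 7*w^4 - w^3*z^2 - w^3*z + 18*w^3 + 7*w^2*z^3 + 7*w^2*z^2 - 3*w^2*z + w*z^4 + w*z^3 - 4*w*z^2 + z^3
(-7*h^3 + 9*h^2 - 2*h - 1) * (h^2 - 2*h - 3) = -7*h^5 + 23*h^4 + h^3 - 24*h^2 + 8*h + 3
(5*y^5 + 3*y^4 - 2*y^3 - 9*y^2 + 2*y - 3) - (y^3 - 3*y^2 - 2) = 5*y^5 + 3*y^4 - 3*y^3 - 6*y^2 + 2*y - 1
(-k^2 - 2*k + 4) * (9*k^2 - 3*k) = -9*k^4 - 15*k^3 + 42*k^2 - 12*k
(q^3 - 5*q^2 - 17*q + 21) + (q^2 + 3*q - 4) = q^3 - 4*q^2 - 14*q + 17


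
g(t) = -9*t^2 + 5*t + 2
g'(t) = 5 - 18*t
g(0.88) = -0.57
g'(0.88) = -10.84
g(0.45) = 2.43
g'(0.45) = -3.10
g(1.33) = -7.27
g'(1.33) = -18.94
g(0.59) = 1.82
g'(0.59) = -5.62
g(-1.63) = -30.06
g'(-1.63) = 34.34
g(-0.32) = -0.52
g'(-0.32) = 10.76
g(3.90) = -115.39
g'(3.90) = -65.20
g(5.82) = -273.75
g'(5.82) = -99.76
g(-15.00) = -2098.00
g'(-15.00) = 275.00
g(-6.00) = -352.00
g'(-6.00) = 113.00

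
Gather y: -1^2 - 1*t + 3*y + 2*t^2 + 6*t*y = 2*t^2 - t + y*(6*t + 3) - 1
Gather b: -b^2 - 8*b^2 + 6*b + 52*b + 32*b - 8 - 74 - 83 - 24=-9*b^2 + 90*b - 189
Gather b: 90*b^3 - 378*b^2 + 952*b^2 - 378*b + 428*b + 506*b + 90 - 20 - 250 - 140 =90*b^3 + 574*b^2 + 556*b - 320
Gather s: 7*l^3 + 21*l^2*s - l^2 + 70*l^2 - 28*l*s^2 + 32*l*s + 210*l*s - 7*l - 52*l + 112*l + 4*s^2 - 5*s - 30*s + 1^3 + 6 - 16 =7*l^3 + 69*l^2 + 53*l + s^2*(4 - 28*l) + s*(21*l^2 + 242*l - 35) - 9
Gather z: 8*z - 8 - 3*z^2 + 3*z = -3*z^2 + 11*z - 8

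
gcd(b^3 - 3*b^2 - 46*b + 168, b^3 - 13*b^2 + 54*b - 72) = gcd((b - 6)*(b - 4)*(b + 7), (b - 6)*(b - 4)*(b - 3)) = b^2 - 10*b + 24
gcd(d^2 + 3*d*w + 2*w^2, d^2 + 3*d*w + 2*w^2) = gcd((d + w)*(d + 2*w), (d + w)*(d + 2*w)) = d^2 + 3*d*w + 2*w^2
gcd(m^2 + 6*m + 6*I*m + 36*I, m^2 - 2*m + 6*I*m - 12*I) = m + 6*I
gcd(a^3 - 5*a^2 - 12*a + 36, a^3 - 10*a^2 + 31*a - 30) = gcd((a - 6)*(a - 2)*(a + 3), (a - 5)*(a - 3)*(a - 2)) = a - 2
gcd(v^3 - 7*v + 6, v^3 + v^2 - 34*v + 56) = v - 2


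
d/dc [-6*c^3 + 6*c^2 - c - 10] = -18*c^2 + 12*c - 1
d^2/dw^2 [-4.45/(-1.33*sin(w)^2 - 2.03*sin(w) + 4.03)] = (-31.48642*sin(w)^4 - 36.043665*sin(w)^3 - 66.514595*sin(w)^2 + 35.682325*sin(w) + 84.37912)/(1.33*sin(w)^2 + 2.03*sin(w) - 4.03)^3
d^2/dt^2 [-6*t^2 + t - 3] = -12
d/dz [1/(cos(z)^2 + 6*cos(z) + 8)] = 2*(cos(z) + 3)*sin(z)/(cos(z)^2 + 6*cos(z) + 8)^2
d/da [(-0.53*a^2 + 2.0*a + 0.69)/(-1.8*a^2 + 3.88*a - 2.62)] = (1.5436*a^2 + 5.2612*a - 7.9172)/(3.24*a^4 - 13.968*a^3 + 24.4864*a^2 - 20.3312*a + 6.8644)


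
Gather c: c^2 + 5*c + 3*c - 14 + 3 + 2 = c^2 + 8*c - 9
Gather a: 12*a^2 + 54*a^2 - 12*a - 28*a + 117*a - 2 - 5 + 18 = 66*a^2 + 77*a + 11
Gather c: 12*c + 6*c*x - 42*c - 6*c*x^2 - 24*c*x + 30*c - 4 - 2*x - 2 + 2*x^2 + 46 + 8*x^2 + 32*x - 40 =c*(-6*x^2 - 18*x) + 10*x^2 + 30*x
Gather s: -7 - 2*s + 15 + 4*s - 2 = 2*s + 6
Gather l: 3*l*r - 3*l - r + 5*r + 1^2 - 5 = l*(3*r - 3) + 4*r - 4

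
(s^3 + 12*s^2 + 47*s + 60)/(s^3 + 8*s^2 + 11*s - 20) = (s + 3)/(s - 1)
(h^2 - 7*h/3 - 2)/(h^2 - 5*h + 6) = (h + 2/3)/(h - 2)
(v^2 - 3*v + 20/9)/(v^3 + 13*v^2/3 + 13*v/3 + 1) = (9*v^2 - 27*v + 20)/(3*(3*v^3 + 13*v^2 + 13*v + 3))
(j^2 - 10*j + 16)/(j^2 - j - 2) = (j - 8)/(j + 1)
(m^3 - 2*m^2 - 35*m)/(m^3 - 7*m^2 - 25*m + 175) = m/(m - 5)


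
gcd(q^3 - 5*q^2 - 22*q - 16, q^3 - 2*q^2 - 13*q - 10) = q^2 + 3*q + 2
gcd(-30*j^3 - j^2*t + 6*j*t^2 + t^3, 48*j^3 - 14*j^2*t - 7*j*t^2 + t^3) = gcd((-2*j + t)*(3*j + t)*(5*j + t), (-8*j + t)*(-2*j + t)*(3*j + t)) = -6*j^2 + j*t + t^2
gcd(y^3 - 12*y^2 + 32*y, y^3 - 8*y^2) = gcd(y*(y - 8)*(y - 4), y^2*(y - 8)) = y^2 - 8*y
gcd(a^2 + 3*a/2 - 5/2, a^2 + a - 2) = a - 1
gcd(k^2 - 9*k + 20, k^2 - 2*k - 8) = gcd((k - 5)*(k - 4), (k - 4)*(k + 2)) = k - 4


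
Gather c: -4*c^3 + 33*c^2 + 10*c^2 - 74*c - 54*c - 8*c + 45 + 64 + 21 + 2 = -4*c^3 + 43*c^2 - 136*c + 132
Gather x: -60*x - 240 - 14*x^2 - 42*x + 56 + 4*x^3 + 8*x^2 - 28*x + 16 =4*x^3 - 6*x^2 - 130*x - 168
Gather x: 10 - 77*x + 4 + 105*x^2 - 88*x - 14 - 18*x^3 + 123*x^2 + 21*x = -18*x^3 + 228*x^2 - 144*x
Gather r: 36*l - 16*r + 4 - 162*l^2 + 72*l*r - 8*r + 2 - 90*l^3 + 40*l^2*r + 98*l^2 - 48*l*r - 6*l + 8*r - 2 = -90*l^3 - 64*l^2 + 30*l + r*(40*l^2 + 24*l - 16) + 4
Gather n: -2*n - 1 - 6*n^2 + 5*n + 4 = -6*n^2 + 3*n + 3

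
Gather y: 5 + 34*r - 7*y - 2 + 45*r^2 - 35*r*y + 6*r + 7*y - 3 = 45*r^2 - 35*r*y + 40*r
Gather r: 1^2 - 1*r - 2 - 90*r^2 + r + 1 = -90*r^2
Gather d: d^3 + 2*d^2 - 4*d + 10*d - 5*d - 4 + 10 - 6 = d^3 + 2*d^2 + d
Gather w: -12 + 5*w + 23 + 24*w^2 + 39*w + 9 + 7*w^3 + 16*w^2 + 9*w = 7*w^3 + 40*w^2 + 53*w + 20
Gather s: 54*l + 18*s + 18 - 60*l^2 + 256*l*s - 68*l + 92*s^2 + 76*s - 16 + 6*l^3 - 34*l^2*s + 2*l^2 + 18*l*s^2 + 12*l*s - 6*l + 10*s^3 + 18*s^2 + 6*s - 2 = 6*l^3 - 58*l^2 - 20*l + 10*s^3 + s^2*(18*l + 110) + s*(-34*l^2 + 268*l + 100)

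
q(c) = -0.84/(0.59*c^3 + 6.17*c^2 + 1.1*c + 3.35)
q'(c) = -0.84*(-1.77*c^2 - 12.34*c - 1.1)/(0.59*c^3 + 6.17*c^2 + 1.1*c + 3.35)^2 = (1.4868*c^2 + 10.3656*c + 0.924)/(0.59*c^3 + 6.17*c^2 + 1.1*c + 3.35)^2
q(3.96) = -0.01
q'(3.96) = 0.00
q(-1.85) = -0.04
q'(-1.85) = -0.04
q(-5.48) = -0.01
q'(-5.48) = -0.00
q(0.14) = -0.23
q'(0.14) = 0.18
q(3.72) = -0.01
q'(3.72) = 0.00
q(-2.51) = -0.03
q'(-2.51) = -0.02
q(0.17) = -0.23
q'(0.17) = 0.20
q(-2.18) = -0.03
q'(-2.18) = -0.03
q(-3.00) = -0.02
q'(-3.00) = -0.01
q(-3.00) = -0.02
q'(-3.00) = -0.01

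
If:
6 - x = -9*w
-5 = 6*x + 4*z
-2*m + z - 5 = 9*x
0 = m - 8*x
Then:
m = -100/53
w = -661/954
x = -25/106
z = -95/106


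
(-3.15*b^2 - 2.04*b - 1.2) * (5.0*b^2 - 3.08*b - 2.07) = -15.75*b^4 - 0.497999999999999*b^3 + 6.8037*b^2 + 7.9188*b + 2.484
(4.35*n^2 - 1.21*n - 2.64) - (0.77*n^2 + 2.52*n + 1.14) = 3.58*n^2 - 3.73*n - 3.78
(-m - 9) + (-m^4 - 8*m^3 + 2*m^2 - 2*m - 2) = -m^4 - 8*m^3 + 2*m^2 - 3*m - 11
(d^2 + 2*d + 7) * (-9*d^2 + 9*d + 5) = -9*d^4 - 9*d^3 - 40*d^2 + 73*d + 35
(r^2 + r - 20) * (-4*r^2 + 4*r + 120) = -4*r^4 + 204*r^2 + 40*r - 2400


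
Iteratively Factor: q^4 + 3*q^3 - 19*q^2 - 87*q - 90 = (q - 5)*(q^3 + 8*q^2 + 21*q + 18) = (q - 5)*(q + 3)*(q^2 + 5*q + 6) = (q - 5)*(q + 3)^2*(q + 2)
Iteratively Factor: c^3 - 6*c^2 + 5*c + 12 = (c + 1)*(c^2 - 7*c + 12) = (c - 3)*(c + 1)*(c - 4)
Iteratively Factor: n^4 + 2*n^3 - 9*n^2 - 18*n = (n + 2)*(n^3 - 9*n) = (n - 3)*(n + 2)*(n^2 + 3*n) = n*(n - 3)*(n + 2)*(n + 3)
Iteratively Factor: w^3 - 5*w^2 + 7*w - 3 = (w - 1)*(w^2 - 4*w + 3) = (w - 3)*(w - 1)*(w - 1)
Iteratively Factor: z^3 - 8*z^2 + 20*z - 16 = (z - 2)*(z^2 - 6*z + 8) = (z - 4)*(z - 2)*(z - 2)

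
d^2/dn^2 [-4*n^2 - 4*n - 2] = -8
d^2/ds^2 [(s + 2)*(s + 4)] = 2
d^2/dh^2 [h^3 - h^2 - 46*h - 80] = 6*h - 2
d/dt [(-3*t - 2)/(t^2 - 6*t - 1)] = (3*t^2 + 4*t - 9)/(t^4 - 12*t^3 + 34*t^2 + 12*t + 1)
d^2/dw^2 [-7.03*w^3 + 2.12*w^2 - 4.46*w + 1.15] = 4.24 - 42.18*w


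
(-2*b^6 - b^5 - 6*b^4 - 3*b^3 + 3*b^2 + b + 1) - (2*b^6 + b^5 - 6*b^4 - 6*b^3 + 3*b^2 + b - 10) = -4*b^6 - 2*b^5 + 3*b^3 + 11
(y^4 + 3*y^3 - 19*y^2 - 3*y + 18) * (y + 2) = y^5 + 5*y^4 - 13*y^3 - 41*y^2 + 12*y + 36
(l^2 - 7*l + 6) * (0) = 0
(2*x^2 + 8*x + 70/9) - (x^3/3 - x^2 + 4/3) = -x^3/3 + 3*x^2 + 8*x + 58/9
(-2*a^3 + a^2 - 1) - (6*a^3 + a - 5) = -8*a^3 + a^2 - a + 4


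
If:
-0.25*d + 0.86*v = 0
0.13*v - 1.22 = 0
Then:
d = 32.28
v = 9.38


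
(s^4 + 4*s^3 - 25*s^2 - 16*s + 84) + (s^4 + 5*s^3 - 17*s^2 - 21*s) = 2*s^4 + 9*s^3 - 42*s^2 - 37*s + 84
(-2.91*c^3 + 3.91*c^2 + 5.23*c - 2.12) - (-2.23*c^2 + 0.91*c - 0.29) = -2.91*c^3 + 6.14*c^2 + 4.32*c - 1.83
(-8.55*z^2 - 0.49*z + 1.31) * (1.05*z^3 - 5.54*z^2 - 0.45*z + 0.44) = -8.9775*z^5 + 46.8525*z^4 + 7.9376*z^3 - 10.7989*z^2 - 0.8051*z + 0.5764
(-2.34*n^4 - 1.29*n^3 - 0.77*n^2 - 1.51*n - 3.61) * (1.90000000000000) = -4.446*n^4 - 2.451*n^3 - 1.463*n^2 - 2.869*n - 6.859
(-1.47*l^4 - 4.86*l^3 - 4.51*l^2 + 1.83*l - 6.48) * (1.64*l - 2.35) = -2.4108*l^5 - 4.5159*l^4 + 4.0246*l^3 + 13.5997*l^2 - 14.9277*l + 15.228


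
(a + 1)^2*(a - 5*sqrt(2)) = a^3 - 5*sqrt(2)*a^2 + 2*a^2 - 10*sqrt(2)*a + a - 5*sqrt(2)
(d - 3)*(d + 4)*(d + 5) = d^3 + 6*d^2 - 7*d - 60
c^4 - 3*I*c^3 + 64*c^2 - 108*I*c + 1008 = (c - 7*I)*(c - 6*I)*(c + 4*I)*(c + 6*I)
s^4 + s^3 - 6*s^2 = s^2*(s - 2)*(s + 3)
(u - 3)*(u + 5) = u^2 + 2*u - 15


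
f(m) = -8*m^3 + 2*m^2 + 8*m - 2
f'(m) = -24*m^2 + 4*m + 8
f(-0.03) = -2.24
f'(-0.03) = 7.86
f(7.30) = -2949.16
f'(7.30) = -1241.76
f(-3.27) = 272.95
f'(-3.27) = -261.71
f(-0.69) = -3.94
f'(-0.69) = -6.19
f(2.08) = -48.70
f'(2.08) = -87.51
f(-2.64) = 138.02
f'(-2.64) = -169.83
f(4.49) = -649.91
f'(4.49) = -457.88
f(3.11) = -198.42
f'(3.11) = -211.69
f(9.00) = -5600.00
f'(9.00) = -1900.00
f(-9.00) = 5920.00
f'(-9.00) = -1972.00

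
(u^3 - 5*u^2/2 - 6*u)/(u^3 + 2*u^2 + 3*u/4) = 2*(u - 4)/(2*u + 1)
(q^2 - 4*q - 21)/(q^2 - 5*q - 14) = (q + 3)/(q + 2)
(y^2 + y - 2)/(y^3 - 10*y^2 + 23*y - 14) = (y + 2)/(y^2 - 9*y + 14)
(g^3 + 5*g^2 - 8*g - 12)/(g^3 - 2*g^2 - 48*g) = (g^2 - g - 2)/(g*(g - 8))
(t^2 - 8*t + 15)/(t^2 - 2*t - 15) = (t - 3)/(t + 3)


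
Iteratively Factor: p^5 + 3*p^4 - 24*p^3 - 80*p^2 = (p + 4)*(p^4 - p^3 - 20*p^2) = p*(p + 4)*(p^3 - p^2 - 20*p) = p^2*(p + 4)*(p^2 - p - 20) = p^2*(p + 4)^2*(p - 5)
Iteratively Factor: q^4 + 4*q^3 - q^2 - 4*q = (q + 4)*(q^3 - q) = (q + 1)*(q + 4)*(q^2 - q) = q*(q + 1)*(q + 4)*(q - 1)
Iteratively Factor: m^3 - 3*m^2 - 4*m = (m)*(m^2 - 3*m - 4) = m*(m + 1)*(m - 4)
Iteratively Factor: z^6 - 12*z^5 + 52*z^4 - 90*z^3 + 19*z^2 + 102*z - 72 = (z + 1)*(z^5 - 13*z^4 + 65*z^3 - 155*z^2 + 174*z - 72) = (z - 1)*(z + 1)*(z^4 - 12*z^3 + 53*z^2 - 102*z + 72) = (z - 3)*(z - 1)*(z + 1)*(z^3 - 9*z^2 + 26*z - 24) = (z - 3)*(z - 2)*(z - 1)*(z + 1)*(z^2 - 7*z + 12) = (z - 4)*(z - 3)*(z - 2)*(z - 1)*(z + 1)*(z - 3)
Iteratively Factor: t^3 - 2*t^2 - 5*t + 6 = (t + 2)*(t^2 - 4*t + 3) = (t - 1)*(t + 2)*(t - 3)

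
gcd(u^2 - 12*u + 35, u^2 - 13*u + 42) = u - 7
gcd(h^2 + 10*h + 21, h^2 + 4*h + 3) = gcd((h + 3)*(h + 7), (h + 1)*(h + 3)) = h + 3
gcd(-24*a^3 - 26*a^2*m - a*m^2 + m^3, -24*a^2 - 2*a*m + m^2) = 24*a^2 + 2*a*m - m^2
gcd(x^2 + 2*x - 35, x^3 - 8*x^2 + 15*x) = x - 5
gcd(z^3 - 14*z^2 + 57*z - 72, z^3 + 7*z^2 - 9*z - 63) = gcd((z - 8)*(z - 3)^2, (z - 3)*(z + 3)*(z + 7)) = z - 3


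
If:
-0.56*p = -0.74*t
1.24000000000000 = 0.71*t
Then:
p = 2.31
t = 1.75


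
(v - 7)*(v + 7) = v^2 - 49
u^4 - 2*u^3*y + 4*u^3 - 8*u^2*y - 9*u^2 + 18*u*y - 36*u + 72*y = (u - 3)*(u + 3)*(u + 4)*(u - 2*y)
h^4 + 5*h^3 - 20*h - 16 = (h - 2)*(h + 1)*(h + 2)*(h + 4)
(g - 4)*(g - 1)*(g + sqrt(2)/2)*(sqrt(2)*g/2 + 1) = sqrt(2)*g^4/2 - 5*sqrt(2)*g^3/2 + 3*g^3/2 - 15*g^2/2 + 5*sqrt(2)*g^2/2 - 5*sqrt(2)*g/2 + 6*g + 2*sqrt(2)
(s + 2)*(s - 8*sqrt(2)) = s^2 - 8*sqrt(2)*s + 2*s - 16*sqrt(2)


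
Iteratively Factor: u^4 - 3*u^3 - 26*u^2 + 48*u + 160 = (u + 2)*(u^3 - 5*u^2 - 16*u + 80) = (u - 5)*(u + 2)*(u^2 - 16) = (u - 5)*(u - 4)*(u + 2)*(u + 4)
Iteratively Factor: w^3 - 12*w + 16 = (w - 2)*(w^2 + 2*w - 8) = (w - 2)^2*(w + 4)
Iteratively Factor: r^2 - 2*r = (r)*(r - 2)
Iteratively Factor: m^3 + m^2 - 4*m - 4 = (m + 2)*(m^2 - m - 2) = (m + 1)*(m + 2)*(m - 2)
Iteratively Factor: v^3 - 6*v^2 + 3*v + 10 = (v - 5)*(v^2 - v - 2) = (v - 5)*(v - 2)*(v + 1)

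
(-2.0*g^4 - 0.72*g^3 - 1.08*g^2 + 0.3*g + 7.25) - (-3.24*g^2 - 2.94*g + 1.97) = -2.0*g^4 - 0.72*g^3 + 2.16*g^2 + 3.24*g + 5.28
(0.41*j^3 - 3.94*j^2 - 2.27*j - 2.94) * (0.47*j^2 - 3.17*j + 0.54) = 0.1927*j^5 - 3.1515*j^4 + 11.6443*j^3 + 3.6865*j^2 + 8.094*j - 1.5876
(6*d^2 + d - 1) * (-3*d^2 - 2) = -18*d^4 - 3*d^3 - 9*d^2 - 2*d + 2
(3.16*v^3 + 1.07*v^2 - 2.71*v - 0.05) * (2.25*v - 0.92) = 7.11*v^4 - 0.4997*v^3 - 7.0819*v^2 + 2.3807*v + 0.046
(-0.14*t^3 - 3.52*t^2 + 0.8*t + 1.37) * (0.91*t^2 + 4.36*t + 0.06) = -0.1274*t^5 - 3.8136*t^4 - 14.6276*t^3 + 4.5235*t^2 + 6.0212*t + 0.0822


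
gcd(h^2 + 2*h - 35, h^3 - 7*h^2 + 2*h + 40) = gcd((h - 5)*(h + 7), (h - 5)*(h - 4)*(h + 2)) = h - 5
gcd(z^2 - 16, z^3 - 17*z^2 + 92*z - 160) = z - 4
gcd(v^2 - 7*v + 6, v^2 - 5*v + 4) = v - 1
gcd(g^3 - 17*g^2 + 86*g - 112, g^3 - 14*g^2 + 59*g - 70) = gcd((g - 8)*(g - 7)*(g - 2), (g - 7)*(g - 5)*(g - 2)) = g^2 - 9*g + 14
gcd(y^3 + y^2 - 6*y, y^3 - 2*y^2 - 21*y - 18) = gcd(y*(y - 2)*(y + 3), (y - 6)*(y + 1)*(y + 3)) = y + 3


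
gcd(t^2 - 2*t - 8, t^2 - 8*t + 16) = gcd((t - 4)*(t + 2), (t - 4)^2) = t - 4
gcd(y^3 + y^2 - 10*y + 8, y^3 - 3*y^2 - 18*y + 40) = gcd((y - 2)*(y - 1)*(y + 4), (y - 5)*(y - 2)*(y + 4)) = y^2 + 2*y - 8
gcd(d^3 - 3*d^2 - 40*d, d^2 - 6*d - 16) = d - 8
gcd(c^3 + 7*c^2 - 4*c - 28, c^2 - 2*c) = c - 2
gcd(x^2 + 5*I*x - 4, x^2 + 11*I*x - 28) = x + 4*I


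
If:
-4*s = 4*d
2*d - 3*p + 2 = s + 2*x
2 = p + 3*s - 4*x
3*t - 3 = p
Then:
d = -7*x/3 - 2/3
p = -3*x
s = 7*x/3 + 2/3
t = 1 - x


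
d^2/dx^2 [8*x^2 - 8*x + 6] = 16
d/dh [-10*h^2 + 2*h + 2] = 2 - 20*h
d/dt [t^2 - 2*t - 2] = 2*t - 2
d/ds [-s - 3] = -1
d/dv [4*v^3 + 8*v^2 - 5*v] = 12*v^2 + 16*v - 5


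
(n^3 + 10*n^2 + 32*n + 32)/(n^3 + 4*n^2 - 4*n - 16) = (n + 4)/(n - 2)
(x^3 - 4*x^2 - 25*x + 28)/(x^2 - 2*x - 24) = (x^2 - 8*x + 7)/(x - 6)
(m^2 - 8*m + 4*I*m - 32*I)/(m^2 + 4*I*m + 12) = (m^2 + 4*m*(-2 + I) - 32*I)/(m^2 + 4*I*m + 12)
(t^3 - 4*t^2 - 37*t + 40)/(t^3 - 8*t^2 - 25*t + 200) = (t - 1)/(t - 5)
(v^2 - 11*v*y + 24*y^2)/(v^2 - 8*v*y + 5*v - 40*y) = (v - 3*y)/(v + 5)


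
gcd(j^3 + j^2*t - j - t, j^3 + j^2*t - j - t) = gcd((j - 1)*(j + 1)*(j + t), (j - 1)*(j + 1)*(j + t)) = j^3 + j^2*t - j - t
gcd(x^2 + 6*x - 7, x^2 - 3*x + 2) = x - 1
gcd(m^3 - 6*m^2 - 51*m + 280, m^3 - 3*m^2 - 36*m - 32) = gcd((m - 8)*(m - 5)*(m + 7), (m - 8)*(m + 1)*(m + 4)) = m - 8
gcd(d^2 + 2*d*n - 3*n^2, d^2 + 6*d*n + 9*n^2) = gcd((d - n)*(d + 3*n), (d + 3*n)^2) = d + 3*n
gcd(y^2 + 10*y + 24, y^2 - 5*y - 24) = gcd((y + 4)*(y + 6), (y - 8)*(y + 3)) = 1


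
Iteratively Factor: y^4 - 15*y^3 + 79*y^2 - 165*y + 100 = (y - 5)*(y^3 - 10*y^2 + 29*y - 20) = (y - 5)*(y - 1)*(y^2 - 9*y + 20) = (y - 5)*(y - 4)*(y - 1)*(y - 5)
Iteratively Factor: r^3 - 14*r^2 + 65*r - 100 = (r - 4)*(r^2 - 10*r + 25) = (r - 5)*(r - 4)*(r - 5)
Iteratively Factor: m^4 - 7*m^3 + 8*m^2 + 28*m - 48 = (m - 4)*(m^3 - 3*m^2 - 4*m + 12) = (m - 4)*(m + 2)*(m^2 - 5*m + 6) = (m - 4)*(m - 3)*(m + 2)*(m - 2)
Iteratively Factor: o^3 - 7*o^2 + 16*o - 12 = (o - 2)*(o^2 - 5*o + 6) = (o - 3)*(o - 2)*(o - 2)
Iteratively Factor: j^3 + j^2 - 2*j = (j - 1)*(j^2 + 2*j) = (j - 1)*(j + 2)*(j)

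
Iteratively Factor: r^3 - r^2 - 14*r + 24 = (r + 4)*(r^2 - 5*r + 6) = (r - 3)*(r + 4)*(r - 2)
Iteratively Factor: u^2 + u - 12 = (u + 4)*(u - 3)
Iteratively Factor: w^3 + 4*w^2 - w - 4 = (w - 1)*(w^2 + 5*w + 4) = (w - 1)*(w + 4)*(w + 1)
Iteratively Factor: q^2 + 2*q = (q)*(q + 2)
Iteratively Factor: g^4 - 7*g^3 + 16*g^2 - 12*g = (g - 3)*(g^3 - 4*g^2 + 4*g) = (g - 3)*(g - 2)*(g^2 - 2*g) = (g - 3)*(g - 2)^2*(g)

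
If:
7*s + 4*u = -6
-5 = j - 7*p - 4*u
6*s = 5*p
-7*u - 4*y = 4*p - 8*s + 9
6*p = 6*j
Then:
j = 66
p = 66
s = 55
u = -391/4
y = 3405/16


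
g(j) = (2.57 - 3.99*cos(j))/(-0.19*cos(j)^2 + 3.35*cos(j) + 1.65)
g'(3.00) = 0.69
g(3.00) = -3.52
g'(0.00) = 0.00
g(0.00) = -0.30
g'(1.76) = 14.74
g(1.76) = 3.28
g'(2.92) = 1.15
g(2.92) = -3.59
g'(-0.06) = -0.04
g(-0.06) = -0.29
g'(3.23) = -0.42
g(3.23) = -3.49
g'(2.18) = 121.13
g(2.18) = -14.75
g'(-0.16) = -0.10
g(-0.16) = -0.29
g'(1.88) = 39.45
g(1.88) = 6.17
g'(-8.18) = -47.48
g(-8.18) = 6.90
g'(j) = (2.57 - 3.99*cos(j))*(-0.38*sin(j)*cos(j) + 3.35*sin(j))/(-0.19*cos(j)^2 + 3.35*cos(j) + 1.65)^2 + 3.99*sin(j)/(-0.19*cos(j)^2 + 3.35*cos(j) + 1.65) = (0.7581*cos(j)^2 - 0.976599999999999*cos(j) + 15.193)*sin(j)/(0.0361*cos(j)^4 - 1.273*cos(j)^3 + 10.5955*cos(j)^2 + 11.055*cos(j) + 2.7225)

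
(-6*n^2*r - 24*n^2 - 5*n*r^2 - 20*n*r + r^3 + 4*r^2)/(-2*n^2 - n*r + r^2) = (-6*n*r - 24*n + r^2 + 4*r)/(-2*n + r)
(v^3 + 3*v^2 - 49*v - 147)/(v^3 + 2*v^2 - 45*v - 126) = (v + 7)/(v + 6)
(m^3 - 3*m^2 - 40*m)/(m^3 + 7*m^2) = (m^2 - 3*m - 40)/(m*(m + 7))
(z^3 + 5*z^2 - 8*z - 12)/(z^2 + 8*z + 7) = (z^2 + 4*z - 12)/(z + 7)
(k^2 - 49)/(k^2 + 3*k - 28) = (k - 7)/(k - 4)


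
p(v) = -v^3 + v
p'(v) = 1 - 3*v^2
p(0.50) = 0.38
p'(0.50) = 0.25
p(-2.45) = 12.26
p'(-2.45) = -17.01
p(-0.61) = -0.38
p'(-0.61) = -0.12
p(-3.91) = 55.87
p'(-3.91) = -44.86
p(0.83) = 0.26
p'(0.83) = -1.07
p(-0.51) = -0.38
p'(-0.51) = 0.22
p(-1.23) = 0.63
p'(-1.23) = -3.54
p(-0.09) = -0.09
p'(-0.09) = 0.98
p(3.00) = -24.00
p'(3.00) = -26.00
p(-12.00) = 1716.00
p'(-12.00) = -431.00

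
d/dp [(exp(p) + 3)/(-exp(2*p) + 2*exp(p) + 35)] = (-2*(1 - exp(p))*(exp(p) + 3) - exp(2*p) + 2*exp(p) + 35)*exp(p)/(-exp(2*p) + 2*exp(p) + 35)^2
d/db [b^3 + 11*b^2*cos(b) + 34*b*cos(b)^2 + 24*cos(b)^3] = -11*b^2*sin(b) + 3*b^2 - 34*b*sin(2*b) + 22*b*cos(b) - 72*sin(b)*cos(b)^2 + 34*cos(b)^2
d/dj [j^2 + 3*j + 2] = 2*j + 3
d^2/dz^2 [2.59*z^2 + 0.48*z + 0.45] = 5.18000000000000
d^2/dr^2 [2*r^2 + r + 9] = 4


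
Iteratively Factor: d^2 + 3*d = (d + 3)*(d)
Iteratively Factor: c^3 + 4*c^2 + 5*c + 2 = (c + 2)*(c^2 + 2*c + 1) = (c + 1)*(c + 2)*(c + 1)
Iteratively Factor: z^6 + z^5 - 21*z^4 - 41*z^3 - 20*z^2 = (z + 4)*(z^5 - 3*z^4 - 9*z^3 - 5*z^2) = (z + 1)*(z + 4)*(z^4 - 4*z^3 - 5*z^2) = (z + 1)^2*(z + 4)*(z^3 - 5*z^2) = z*(z + 1)^2*(z + 4)*(z^2 - 5*z) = z*(z - 5)*(z + 1)^2*(z + 4)*(z)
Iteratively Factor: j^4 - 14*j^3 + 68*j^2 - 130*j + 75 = (j - 5)*(j^3 - 9*j^2 + 23*j - 15) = (j - 5)^2*(j^2 - 4*j + 3) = (j - 5)^2*(j - 3)*(j - 1)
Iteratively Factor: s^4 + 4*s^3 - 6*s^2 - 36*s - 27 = (s + 3)*(s^3 + s^2 - 9*s - 9) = (s + 3)^2*(s^2 - 2*s - 3) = (s - 3)*(s + 3)^2*(s + 1)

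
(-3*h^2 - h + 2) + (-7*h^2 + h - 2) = -10*h^2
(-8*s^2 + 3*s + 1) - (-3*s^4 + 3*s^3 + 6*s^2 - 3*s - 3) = 3*s^4 - 3*s^3 - 14*s^2 + 6*s + 4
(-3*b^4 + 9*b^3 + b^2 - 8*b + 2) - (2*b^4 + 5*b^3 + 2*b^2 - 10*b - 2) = -5*b^4 + 4*b^3 - b^2 + 2*b + 4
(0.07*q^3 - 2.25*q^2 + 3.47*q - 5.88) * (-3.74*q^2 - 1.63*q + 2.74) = -0.2618*q^5 + 8.3009*q^4 - 9.1185*q^3 + 10.1701*q^2 + 19.0922*q - 16.1112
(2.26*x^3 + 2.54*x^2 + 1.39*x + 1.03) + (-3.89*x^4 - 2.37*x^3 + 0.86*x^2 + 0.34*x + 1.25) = -3.89*x^4 - 0.11*x^3 + 3.4*x^2 + 1.73*x + 2.28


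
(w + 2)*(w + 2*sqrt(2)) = w^2 + 2*w + 2*sqrt(2)*w + 4*sqrt(2)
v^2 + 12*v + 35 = (v + 5)*(v + 7)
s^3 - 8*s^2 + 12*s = s*(s - 6)*(s - 2)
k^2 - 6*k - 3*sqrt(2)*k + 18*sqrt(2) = (k - 6)*(k - 3*sqrt(2))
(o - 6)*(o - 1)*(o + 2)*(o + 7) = o^4 + 2*o^3 - 43*o^2 - 44*o + 84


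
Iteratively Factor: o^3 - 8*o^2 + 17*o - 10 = (o - 5)*(o^2 - 3*o + 2) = (o - 5)*(o - 1)*(o - 2)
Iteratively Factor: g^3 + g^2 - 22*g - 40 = (g + 2)*(g^2 - g - 20) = (g - 5)*(g + 2)*(g + 4)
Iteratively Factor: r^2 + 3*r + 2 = (r + 2)*(r + 1)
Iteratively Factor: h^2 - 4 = (h - 2)*(h + 2)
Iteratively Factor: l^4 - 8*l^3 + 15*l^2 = (l)*(l^3 - 8*l^2 + 15*l) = l^2*(l^2 - 8*l + 15) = l^2*(l - 5)*(l - 3)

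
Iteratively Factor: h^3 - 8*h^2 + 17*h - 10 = (h - 2)*(h^2 - 6*h + 5) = (h - 5)*(h - 2)*(h - 1)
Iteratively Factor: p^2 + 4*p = (p + 4)*(p)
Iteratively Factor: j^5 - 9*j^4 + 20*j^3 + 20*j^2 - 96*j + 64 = (j - 1)*(j^4 - 8*j^3 + 12*j^2 + 32*j - 64) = (j - 1)*(j + 2)*(j^3 - 10*j^2 + 32*j - 32) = (j - 4)*(j - 1)*(j + 2)*(j^2 - 6*j + 8) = (j - 4)*(j - 2)*(j - 1)*(j + 2)*(j - 4)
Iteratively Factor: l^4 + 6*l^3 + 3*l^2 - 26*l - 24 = (l + 4)*(l^3 + 2*l^2 - 5*l - 6) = (l - 2)*(l + 4)*(l^2 + 4*l + 3) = (l - 2)*(l + 3)*(l + 4)*(l + 1)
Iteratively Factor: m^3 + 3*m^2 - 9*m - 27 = (m + 3)*(m^2 - 9) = (m - 3)*(m + 3)*(m + 3)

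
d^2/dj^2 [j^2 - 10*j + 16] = 2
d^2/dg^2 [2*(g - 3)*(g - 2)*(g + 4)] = 12*g - 4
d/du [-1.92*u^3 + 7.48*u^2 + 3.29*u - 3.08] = -5.76*u^2 + 14.96*u + 3.29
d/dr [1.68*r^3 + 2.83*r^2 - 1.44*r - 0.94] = 5.04*r^2 + 5.66*r - 1.44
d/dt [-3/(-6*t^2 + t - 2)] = 3*(1 - 12*t)/(6*t^2 - t + 2)^2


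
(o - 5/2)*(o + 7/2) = o^2 + o - 35/4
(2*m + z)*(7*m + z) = 14*m^2 + 9*m*z + z^2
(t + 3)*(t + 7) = t^2 + 10*t + 21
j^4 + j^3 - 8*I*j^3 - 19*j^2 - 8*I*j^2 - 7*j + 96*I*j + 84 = (j - 3)*(j + 4)*(j - 7*I)*(j - I)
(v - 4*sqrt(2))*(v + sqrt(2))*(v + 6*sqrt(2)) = v^3 + 3*sqrt(2)*v^2 - 44*v - 48*sqrt(2)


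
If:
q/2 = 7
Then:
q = 14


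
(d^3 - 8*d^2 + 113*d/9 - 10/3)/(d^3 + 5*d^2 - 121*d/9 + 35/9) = (d - 6)/(d + 7)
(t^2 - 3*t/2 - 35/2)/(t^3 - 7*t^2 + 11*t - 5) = (t + 7/2)/(t^2 - 2*t + 1)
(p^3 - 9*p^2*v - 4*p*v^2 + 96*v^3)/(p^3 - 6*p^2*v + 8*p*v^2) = (p^2 - 5*p*v - 24*v^2)/(p*(p - 2*v))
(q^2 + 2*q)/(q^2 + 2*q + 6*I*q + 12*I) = q/(q + 6*I)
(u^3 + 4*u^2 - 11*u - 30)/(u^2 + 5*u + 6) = (u^2 + 2*u - 15)/(u + 3)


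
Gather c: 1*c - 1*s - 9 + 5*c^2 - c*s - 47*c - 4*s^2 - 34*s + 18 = 5*c^2 + c*(-s - 46) - 4*s^2 - 35*s + 9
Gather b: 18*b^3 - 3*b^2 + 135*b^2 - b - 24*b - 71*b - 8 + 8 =18*b^3 + 132*b^2 - 96*b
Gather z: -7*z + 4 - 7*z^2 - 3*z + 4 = -7*z^2 - 10*z + 8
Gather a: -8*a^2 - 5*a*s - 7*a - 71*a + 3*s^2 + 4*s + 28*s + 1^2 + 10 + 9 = -8*a^2 + a*(-5*s - 78) + 3*s^2 + 32*s + 20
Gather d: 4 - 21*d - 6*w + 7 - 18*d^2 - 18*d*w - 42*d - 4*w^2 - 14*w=-18*d^2 + d*(-18*w - 63) - 4*w^2 - 20*w + 11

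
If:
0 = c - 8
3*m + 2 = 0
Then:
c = 8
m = -2/3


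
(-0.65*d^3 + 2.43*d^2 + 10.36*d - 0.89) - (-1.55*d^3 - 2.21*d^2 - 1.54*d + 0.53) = 0.9*d^3 + 4.64*d^2 + 11.9*d - 1.42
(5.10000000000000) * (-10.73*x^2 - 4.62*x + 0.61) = -54.723*x^2 - 23.562*x + 3.111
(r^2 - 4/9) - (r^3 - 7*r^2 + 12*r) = -r^3 + 8*r^2 - 12*r - 4/9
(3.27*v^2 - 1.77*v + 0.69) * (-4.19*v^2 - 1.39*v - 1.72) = -13.7013*v^4 + 2.871*v^3 - 6.0552*v^2 + 2.0853*v - 1.1868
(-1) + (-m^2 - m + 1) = -m^2 - m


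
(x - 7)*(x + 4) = x^2 - 3*x - 28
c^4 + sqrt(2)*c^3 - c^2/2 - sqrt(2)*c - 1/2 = (c - 1)*(c + 1)*(c + sqrt(2)/2)^2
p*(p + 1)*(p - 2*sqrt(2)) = p^3 - 2*sqrt(2)*p^2 + p^2 - 2*sqrt(2)*p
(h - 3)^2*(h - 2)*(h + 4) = h^4 - 4*h^3 - 11*h^2 + 66*h - 72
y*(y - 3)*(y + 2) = y^3 - y^2 - 6*y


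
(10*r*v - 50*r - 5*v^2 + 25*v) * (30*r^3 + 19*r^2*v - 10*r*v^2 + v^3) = 300*r^4*v - 1500*r^4 + 40*r^3*v^2 - 200*r^3*v - 195*r^2*v^3 + 975*r^2*v^2 + 60*r*v^4 - 300*r*v^3 - 5*v^5 + 25*v^4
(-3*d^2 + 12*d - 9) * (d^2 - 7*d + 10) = -3*d^4 + 33*d^3 - 123*d^2 + 183*d - 90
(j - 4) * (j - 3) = j^2 - 7*j + 12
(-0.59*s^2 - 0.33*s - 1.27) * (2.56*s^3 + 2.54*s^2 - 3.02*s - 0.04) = -1.5104*s^5 - 2.3434*s^4 - 2.3076*s^3 - 2.2056*s^2 + 3.8486*s + 0.0508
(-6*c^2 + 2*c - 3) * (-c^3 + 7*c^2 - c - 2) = 6*c^5 - 44*c^4 + 23*c^3 - 11*c^2 - c + 6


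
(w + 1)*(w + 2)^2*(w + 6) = w^4 + 11*w^3 + 38*w^2 + 52*w + 24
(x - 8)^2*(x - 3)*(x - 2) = x^4 - 21*x^3 + 150*x^2 - 416*x + 384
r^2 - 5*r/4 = r*(r - 5/4)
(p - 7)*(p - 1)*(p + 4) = p^3 - 4*p^2 - 25*p + 28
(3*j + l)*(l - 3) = 3*j*l - 9*j + l^2 - 3*l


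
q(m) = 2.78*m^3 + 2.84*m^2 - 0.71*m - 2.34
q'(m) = 8.34*m^2 + 5.68*m - 0.71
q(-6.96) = -797.11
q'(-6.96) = 363.76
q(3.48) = 146.74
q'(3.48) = 120.06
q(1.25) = 6.64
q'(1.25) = 19.42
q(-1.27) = -2.55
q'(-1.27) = 5.53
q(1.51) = 12.63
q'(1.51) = 26.88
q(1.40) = 9.86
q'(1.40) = 23.59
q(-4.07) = -139.83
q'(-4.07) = 114.32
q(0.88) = 1.13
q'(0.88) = 10.75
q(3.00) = 96.15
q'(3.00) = 91.39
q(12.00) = 5201.94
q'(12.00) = 1268.41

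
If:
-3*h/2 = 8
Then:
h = -16/3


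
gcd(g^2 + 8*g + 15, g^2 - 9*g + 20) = 1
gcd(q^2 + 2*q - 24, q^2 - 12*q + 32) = q - 4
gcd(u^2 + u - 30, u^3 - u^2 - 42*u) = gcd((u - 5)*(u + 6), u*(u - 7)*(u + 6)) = u + 6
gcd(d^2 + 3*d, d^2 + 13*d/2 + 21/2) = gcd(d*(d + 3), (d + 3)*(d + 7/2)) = d + 3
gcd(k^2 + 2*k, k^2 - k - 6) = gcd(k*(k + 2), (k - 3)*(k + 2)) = k + 2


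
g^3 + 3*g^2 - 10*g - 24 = (g - 3)*(g + 2)*(g + 4)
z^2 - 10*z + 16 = (z - 8)*(z - 2)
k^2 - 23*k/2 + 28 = (k - 8)*(k - 7/2)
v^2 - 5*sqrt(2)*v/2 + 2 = (v - 2*sqrt(2))*(v - sqrt(2)/2)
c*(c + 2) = c^2 + 2*c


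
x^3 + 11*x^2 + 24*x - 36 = (x - 1)*(x + 6)^2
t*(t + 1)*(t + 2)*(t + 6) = t^4 + 9*t^3 + 20*t^2 + 12*t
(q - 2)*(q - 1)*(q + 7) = q^3 + 4*q^2 - 19*q + 14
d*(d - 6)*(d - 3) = d^3 - 9*d^2 + 18*d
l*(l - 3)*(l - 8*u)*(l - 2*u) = l^4 - 10*l^3*u - 3*l^3 + 16*l^2*u^2 + 30*l^2*u - 48*l*u^2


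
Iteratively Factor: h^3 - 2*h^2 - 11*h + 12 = (h - 1)*(h^2 - h - 12) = (h - 1)*(h + 3)*(h - 4)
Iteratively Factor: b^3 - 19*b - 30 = (b + 3)*(b^2 - 3*b - 10) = (b - 5)*(b + 3)*(b + 2)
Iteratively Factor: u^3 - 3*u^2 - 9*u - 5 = (u - 5)*(u^2 + 2*u + 1) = (u - 5)*(u + 1)*(u + 1)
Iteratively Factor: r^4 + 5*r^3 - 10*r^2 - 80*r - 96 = (r + 3)*(r^3 + 2*r^2 - 16*r - 32) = (r + 3)*(r + 4)*(r^2 - 2*r - 8) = (r + 2)*(r + 3)*(r + 4)*(r - 4)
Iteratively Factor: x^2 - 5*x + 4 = (x - 1)*(x - 4)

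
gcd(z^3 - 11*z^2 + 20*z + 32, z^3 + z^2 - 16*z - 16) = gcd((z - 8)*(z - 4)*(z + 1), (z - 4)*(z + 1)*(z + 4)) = z^2 - 3*z - 4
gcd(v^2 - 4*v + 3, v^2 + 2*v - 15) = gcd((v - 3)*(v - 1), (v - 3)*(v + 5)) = v - 3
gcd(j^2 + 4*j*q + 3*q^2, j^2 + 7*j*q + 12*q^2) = j + 3*q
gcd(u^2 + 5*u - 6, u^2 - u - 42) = u + 6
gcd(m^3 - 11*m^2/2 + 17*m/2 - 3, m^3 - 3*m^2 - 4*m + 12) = m^2 - 5*m + 6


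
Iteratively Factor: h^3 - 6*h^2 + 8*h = (h - 4)*(h^2 - 2*h) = (h - 4)*(h - 2)*(h)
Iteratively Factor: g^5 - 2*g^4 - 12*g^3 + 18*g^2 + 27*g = (g + 3)*(g^4 - 5*g^3 + 3*g^2 + 9*g) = (g - 3)*(g + 3)*(g^3 - 2*g^2 - 3*g) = (g - 3)*(g + 1)*(g + 3)*(g^2 - 3*g) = g*(g - 3)*(g + 1)*(g + 3)*(g - 3)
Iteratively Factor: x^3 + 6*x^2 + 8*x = (x + 2)*(x^2 + 4*x) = (x + 2)*(x + 4)*(x)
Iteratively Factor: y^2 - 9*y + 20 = (y - 5)*(y - 4)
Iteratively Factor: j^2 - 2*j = (j)*(j - 2)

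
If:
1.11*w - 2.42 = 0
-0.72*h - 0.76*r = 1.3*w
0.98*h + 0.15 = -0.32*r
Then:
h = 1.54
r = -5.19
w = 2.18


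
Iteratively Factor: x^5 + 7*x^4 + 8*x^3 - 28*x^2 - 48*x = (x + 3)*(x^4 + 4*x^3 - 4*x^2 - 16*x) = (x + 3)*(x + 4)*(x^3 - 4*x) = (x + 2)*(x + 3)*(x + 4)*(x^2 - 2*x) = (x - 2)*(x + 2)*(x + 3)*(x + 4)*(x)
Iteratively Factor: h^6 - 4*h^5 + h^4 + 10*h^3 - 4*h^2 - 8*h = (h - 2)*(h^5 - 2*h^4 - 3*h^3 + 4*h^2 + 4*h) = h*(h - 2)*(h^4 - 2*h^3 - 3*h^2 + 4*h + 4) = h*(h - 2)^2*(h^3 - 3*h - 2) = h*(h - 2)^3*(h^2 + 2*h + 1) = h*(h - 2)^3*(h + 1)*(h + 1)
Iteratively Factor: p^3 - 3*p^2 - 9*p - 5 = (p + 1)*(p^2 - 4*p - 5) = (p + 1)^2*(p - 5)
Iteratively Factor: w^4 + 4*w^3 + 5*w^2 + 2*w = (w + 1)*(w^3 + 3*w^2 + 2*w) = w*(w + 1)*(w^2 + 3*w + 2) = w*(w + 1)^2*(w + 2)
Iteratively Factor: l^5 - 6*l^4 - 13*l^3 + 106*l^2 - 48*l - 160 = (l - 4)*(l^4 - 2*l^3 - 21*l^2 + 22*l + 40) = (l - 4)*(l + 4)*(l^3 - 6*l^2 + 3*l + 10) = (l - 4)*(l - 2)*(l + 4)*(l^2 - 4*l - 5) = (l - 5)*(l - 4)*(l - 2)*(l + 4)*(l + 1)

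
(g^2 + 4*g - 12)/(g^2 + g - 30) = (g - 2)/(g - 5)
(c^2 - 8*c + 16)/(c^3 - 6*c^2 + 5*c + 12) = (c - 4)/(c^2 - 2*c - 3)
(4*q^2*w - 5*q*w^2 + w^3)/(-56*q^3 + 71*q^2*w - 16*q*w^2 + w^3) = w*(-4*q + w)/(56*q^2 - 15*q*w + w^2)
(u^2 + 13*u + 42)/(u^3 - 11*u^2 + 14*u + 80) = (u^2 + 13*u + 42)/(u^3 - 11*u^2 + 14*u + 80)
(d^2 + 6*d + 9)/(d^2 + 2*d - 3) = (d + 3)/(d - 1)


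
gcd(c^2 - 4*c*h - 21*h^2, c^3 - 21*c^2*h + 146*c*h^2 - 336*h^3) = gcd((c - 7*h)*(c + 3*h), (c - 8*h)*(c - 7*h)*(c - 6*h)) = c - 7*h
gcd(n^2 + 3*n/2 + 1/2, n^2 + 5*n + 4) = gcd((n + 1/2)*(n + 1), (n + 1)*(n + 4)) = n + 1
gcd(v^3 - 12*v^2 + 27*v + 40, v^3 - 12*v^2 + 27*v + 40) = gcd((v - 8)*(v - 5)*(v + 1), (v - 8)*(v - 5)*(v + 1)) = v^3 - 12*v^2 + 27*v + 40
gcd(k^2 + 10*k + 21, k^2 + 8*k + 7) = k + 7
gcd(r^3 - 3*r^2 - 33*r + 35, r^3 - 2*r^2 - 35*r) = r^2 - 2*r - 35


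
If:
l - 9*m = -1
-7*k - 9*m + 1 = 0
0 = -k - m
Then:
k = -1/2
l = 7/2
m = 1/2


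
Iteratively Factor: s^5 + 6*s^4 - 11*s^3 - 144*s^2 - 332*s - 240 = (s + 3)*(s^4 + 3*s^3 - 20*s^2 - 84*s - 80) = (s + 3)*(s + 4)*(s^3 - s^2 - 16*s - 20) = (s + 2)*(s + 3)*(s + 4)*(s^2 - 3*s - 10) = (s + 2)^2*(s + 3)*(s + 4)*(s - 5)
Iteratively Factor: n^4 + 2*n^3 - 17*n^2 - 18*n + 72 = (n + 3)*(n^3 - n^2 - 14*n + 24) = (n - 2)*(n + 3)*(n^2 + n - 12) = (n - 3)*(n - 2)*(n + 3)*(n + 4)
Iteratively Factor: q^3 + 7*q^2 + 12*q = (q)*(q^2 + 7*q + 12) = q*(q + 4)*(q + 3)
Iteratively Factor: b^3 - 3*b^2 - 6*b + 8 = (b + 2)*(b^2 - 5*b + 4) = (b - 4)*(b + 2)*(b - 1)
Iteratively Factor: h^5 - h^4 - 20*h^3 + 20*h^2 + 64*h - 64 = (h + 4)*(h^4 - 5*h^3 + 20*h - 16) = (h + 2)*(h + 4)*(h^3 - 7*h^2 + 14*h - 8) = (h - 4)*(h + 2)*(h + 4)*(h^2 - 3*h + 2) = (h - 4)*(h - 2)*(h + 2)*(h + 4)*(h - 1)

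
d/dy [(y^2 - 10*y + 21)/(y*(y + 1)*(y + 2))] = (-y^4 + 20*y^3 - 31*y^2 - 126*y - 42)/(y^2*(y^4 + 6*y^3 + 13*y^2 + 12*y + 4))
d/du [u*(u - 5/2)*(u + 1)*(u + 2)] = 4*u^3 + 3*u^2/2 - 11*u - 5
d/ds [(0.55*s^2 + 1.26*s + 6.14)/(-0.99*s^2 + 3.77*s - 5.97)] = (3.3209*s^2 + 5.5902*s - 30.67)/(0.9801*s^4 - 7.4646*s^3 + 26.0335*s^2 - 45.0138*s + 35.6409)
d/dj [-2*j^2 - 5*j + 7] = -4*j - 5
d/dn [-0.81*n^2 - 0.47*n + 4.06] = -1.62*n - 0.47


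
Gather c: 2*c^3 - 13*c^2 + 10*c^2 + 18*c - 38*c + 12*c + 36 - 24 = 2*c^3 - 3*c^2 - 8*c + 12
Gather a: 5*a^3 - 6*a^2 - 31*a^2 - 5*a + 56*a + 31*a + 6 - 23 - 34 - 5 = 5*a^3 - 37*a^2 + 82*a - 56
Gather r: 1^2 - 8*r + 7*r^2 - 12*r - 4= 7*r^2 - 20*r - 3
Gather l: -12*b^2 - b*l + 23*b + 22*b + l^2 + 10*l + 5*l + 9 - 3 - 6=-12*b^2 + 45*b + l^2 + l*(15 - b)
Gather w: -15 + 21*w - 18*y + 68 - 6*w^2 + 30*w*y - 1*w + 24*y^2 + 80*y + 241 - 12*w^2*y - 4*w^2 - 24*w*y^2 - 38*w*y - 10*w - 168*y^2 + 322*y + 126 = w^2*(-12*y - 10) + w*(-24*y^2 - 8*y + 10) - 144*y^2 + 384*y + 420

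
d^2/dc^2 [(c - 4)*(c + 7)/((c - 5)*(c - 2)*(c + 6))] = 2*(c^6 + 9*c^5 - 81*c^4 - 129*c^3 + 1704*c^2 + 2892*c - 20992)/(c^9 - 3*c^8 - 93*c^7 + 371*c^6 + 2616*c^5 - 14412*c^4 - 10448*c^3 + 173520*c^2 - 345600*c + 216000)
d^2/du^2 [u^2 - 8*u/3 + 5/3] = 2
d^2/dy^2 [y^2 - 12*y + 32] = 2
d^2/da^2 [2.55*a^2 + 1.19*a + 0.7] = 5.10000000000000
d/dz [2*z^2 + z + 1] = 4*z + 1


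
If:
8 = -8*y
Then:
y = -1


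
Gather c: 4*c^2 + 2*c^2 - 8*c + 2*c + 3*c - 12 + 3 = 6*c^2 - 3*c - 9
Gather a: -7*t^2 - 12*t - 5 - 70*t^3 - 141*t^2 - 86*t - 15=-70*t^3 - 148*t^2 - 98*t - 20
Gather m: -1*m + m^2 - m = m^2 - 2*m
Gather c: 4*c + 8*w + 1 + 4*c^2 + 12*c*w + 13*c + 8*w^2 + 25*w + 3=4*c^2 + c*(12*w + 17) + 8*w^2 + 33*w + 4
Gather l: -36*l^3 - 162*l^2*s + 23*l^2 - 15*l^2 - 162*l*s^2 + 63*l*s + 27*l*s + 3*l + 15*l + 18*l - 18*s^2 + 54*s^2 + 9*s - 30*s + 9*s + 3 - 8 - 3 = -36*l^3 + l^2*(8 - 162*s) + l*(-162*s^2 + 90*s + 36) + 36*s^2 - 12*s - 8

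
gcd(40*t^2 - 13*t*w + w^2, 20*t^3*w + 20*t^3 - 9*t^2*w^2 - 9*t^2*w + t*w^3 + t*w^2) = 5*t - w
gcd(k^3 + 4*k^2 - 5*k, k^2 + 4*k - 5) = k^2 + 4*k - 5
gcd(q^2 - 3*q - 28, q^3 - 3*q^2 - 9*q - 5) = 1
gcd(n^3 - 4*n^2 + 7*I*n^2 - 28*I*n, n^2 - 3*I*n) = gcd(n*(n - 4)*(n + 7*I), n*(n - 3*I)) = n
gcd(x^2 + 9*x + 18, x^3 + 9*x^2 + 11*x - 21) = x + 3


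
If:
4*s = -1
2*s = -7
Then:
No Solution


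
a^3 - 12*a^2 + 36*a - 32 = (a - 8)*(a - 2)^2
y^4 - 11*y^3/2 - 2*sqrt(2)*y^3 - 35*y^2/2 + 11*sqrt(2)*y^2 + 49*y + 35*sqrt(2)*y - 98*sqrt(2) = (y - 7)*(y - 2)*(y + 7/2)*(y - 2*sqrt(2))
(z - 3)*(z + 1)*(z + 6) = z^3 + 4*z^2 - 15*z - 18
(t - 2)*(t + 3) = t^2 + t - 6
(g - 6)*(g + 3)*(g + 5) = g^3 + 2*g^2 - 33*g - 90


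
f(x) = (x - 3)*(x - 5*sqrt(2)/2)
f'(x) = 2*x - 5*sqrt(2)/2 - 3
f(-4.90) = 66.64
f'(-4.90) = -16.34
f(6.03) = 7.56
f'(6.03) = 5.52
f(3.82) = 0.23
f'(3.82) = 1.10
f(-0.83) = 16.72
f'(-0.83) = -8.20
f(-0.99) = 18.06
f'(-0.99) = -8.52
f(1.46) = 3.20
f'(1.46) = -3.62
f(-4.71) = 63.57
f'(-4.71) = -15.96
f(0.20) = 9.34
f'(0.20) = -6.14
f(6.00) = 7.39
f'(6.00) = 5.46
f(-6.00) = 85.82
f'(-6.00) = -18.54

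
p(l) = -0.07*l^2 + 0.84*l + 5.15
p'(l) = 0.84 - 0.14*l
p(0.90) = 5.85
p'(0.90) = 0.71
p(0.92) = 5.86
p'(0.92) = 0.71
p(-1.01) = 4.23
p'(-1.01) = 0.98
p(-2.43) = 2.70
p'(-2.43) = 1.18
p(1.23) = 6.08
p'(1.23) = 0.67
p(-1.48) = 3.75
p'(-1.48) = 1.05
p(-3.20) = 1.75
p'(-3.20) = 1.29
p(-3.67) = 1.12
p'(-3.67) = 1.35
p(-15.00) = -23.20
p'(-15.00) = 2.94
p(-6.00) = -2.41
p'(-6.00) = 1.68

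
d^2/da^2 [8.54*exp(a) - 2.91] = 8.54*exp(a)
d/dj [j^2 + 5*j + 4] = 2*j + 5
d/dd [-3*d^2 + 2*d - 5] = 2 - 6*d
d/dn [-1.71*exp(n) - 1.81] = -1.71*exp(n)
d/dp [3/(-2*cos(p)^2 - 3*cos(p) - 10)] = -3*(4*cos(p) + 3)*sin(p)/(3*cos(p) + cos(2*p) + 11)^2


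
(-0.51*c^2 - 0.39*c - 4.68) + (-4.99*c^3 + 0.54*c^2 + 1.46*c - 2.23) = -4.99*c^3 + 0.03*c^2 + 1.07*c - 6.91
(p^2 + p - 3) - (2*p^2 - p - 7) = -p^2 + 2*p + 4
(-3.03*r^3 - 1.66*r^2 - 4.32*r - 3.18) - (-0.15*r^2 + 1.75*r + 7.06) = -3.03*r^3 - 1.51*r^2 - 6.07*r - 10.24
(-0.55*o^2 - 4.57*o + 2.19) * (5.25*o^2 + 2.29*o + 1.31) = -2.8875*o^4 - 25.252*o^3 + 0.3117*o^2 - 0.9716*o + 2.8689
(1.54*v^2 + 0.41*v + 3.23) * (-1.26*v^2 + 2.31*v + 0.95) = -1.9404*v^4 + 3.0408*v^3 - 1.6597*v^2 + 7.8508*v + 3.0685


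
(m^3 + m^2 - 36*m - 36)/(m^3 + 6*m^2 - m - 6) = (m - 6)/(m - 1)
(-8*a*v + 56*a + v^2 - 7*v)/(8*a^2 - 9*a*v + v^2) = (v - 7)/(-a + v)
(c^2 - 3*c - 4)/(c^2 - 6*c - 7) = (c - 4)/(c - 7)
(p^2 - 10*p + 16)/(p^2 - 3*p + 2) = (p - 8)/(p - 1)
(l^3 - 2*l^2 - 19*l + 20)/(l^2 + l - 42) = (l^3 - 2*l^2 - 19*l + 20)/(l^2 + l - 42)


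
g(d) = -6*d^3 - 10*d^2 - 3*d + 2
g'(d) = -18*d^2 - 20*d - 3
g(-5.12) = 560.52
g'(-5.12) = -372.46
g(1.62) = -54.61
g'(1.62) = -82.64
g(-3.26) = 113.38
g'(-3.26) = -129.10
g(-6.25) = 1094.97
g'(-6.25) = -581.12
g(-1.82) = 10.51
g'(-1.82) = -26.22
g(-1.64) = 6.49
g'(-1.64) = -18.61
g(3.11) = -284.53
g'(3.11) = -239.30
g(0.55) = -3.67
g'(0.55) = -19.44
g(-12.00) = 8966.00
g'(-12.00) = -2355.00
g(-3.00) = 83.00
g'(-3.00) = -105.00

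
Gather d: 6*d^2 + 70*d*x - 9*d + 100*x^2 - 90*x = 6*d^2 + d*(70*x - 9) + 100*x^2 - 90*x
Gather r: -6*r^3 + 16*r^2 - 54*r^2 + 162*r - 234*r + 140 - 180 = -6*r^3 - 38*r^2 - 72*r - 40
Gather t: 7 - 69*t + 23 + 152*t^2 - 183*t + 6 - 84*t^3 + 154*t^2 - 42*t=-84*t^3 + 306*t^2 - 294*t + 36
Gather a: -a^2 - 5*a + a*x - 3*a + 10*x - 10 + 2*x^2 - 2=-a^2 + a*(x - 8) + 2*x^2 + 10*x - 12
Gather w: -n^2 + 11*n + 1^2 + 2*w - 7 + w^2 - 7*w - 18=-n^2 + 11*n + w^2 - 5*w - 24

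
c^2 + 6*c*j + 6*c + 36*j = (c + 6)*(c + 6*j)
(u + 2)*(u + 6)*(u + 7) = u^3 + 15*u^2 + 68*u + 84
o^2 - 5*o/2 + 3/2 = (o - 3/2)*(o - 1)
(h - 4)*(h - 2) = h^2 - 6*h + 8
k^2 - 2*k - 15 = (k - 5)*(k + 3)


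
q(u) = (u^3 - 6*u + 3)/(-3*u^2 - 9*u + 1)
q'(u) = (6*u + 9)*(u^3 - 6*u + 3)/(-3*u^2 - 9*u + 1)^2 + (3*u^2 - 6)/(-3*u^2 - 9*u + 1) = 3*(-u^4 - 6*u^3 - 5*u^2 + 6*u + 7)/(9*u^4 + 54*u^3 + 75*u^2 - 18*u + 1)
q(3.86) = -0.48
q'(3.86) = -0.30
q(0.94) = 0.18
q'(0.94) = 0.07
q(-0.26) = 1.45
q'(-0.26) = 1.59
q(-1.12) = 1.14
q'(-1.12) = 0.05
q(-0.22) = 1.52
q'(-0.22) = 2.05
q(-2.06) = 0.97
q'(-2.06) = 0.51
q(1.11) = 0.18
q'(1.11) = -0.04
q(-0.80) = 1.16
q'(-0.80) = 0.13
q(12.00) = -3.08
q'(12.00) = -0.33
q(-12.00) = 5.12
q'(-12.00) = -0.32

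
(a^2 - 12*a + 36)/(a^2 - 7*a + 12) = (a^2 - 12*a + 36)/(a^2 - 7*a + 12)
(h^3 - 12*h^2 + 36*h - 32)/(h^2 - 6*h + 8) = (h^2 - 10*h + 16)/(h - 4)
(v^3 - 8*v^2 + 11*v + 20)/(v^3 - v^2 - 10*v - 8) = (v - 5)/(v + 2)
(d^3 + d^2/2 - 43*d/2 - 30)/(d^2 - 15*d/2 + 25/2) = (2*d^2 + 11*d + 12)/(2*d - 5)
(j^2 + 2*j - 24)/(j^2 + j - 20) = (j + 6)/(j + 5)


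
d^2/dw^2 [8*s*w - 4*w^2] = -8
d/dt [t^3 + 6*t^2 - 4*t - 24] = 3*t^2 + 12*t - 4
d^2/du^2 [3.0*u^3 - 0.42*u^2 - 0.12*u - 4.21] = 18.0*u - 0.84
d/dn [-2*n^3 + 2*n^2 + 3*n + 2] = -6*n^2 + 4*n + 3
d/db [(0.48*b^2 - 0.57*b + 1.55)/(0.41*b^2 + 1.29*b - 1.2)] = (0.8529*b^2 - 2.423*b - 1.3155)/(0.1681*b^4 + 1.0578*b^3 + 0.6801*b^2 - 3.096*b + 1.44)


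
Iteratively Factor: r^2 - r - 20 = (r + 4)*(r - 5)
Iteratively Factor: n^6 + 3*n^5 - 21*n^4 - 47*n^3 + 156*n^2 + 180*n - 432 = (n + 3)*(n^5 - 21*n^3 + 16*n^2 + 108*n - 144) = (n - 3)*(n + 3)*(n^4 + 3*n^3 - 12*n^2 - 20*n + 48) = (n - 3)*(n + 3)^2*(n^3 - 12*n + 16) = (n - 3)*(n + 3)^2*(n + 4)*(n^2 - 4*n + 4) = (n - 3)*(n - 2)*(n + 3)^2*(n + 4)*(n - 2)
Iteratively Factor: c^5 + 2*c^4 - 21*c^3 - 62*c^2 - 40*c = (c + 1)*(c^4 + c^3 - 22*c^2 - 40*c) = (c + 1)*(c + 4)*(c^3 - 3*c^2 - 10*c) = (c - 5)*(c + 1)*(c + 4)*(c^2 + 2*c) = c*(c - 5)*(c + 1)*(c + 4)*(c + 2)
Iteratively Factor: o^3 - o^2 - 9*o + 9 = (o - 1)*(o^2 - 9) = (o - 3)*(o - 1)*(o + 3)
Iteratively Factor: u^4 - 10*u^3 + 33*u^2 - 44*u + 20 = (u - 5)*(u^3 - 5*u^2 + 8*u - 4) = (u - 5)*(u - 1)*(u^2 - 4*u + 4) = (u - 5)*(u - 2)*(u - 1)*(u - 2)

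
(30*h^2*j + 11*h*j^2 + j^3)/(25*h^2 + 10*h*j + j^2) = j*(6*h + j)/(5*h + j)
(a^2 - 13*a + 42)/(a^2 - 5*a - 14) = (a - 6)/(a + 2)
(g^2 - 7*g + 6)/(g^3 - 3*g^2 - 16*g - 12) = (g - 1)/(g^2 + 3*g + 2)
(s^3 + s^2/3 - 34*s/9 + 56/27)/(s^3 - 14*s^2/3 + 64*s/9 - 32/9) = (9*s^2 + 15*s - 14)/(3*(3*s^2 - 10*s + 8))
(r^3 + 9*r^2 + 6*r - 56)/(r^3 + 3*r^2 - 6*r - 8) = (r + 7)/(r + 1)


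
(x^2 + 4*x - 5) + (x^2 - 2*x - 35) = 2*x^2 + 2*x - 40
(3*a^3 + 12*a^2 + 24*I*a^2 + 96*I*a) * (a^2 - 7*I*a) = 3*a^5 + 12*a^4 + 3*I*a^4 + 168*a^3 + 12*I*a^3 + 672*a^2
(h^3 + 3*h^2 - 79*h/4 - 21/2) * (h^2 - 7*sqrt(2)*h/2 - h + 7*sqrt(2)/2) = h^5 - 7*sqrt(2)*h^4/2 + 2*h^4 - 91*h^3/4 - 7*sqrt(2)*h^3 + 37*h^2/4 + 637*sqrt(2)*h^2/8 - 259*sqrt(2)*h/8 + 21*h/2 - 147*sqrt(2)/4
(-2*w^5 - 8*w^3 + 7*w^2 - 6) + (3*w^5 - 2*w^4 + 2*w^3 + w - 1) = w^5 - 2*w^4 - 6*w^3 + 7*w^2 + w - 7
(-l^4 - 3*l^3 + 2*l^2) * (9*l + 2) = -9*l^5 - 29*l^4 + 12*l^3 + 4*l^2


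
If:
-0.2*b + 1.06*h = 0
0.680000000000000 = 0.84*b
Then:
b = 0.81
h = 0.15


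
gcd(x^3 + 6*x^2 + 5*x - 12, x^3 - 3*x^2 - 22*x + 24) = x^2 + 3*x - 4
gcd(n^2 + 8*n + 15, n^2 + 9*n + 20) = n + 5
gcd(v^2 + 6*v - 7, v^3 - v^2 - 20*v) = 1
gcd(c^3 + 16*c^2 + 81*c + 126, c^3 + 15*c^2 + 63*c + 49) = c + 7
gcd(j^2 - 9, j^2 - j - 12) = j + 3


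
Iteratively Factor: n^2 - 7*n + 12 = (n - 4)*(n - 3)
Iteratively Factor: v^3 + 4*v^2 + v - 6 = (v + 2)*(v^2 + 2*v - 3) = (v - 1)*(v + 2)*(v + 3)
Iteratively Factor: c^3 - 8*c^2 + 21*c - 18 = (c - 3)*(c^2 - 5*c + 6) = (c - 3)*(c - 2)*(c - 3)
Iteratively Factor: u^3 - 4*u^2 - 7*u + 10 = (u + 2)*(u^2 - 6*u + 5) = (u - 1)*(u + 2)*(u - 5)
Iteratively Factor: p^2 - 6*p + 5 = (p - 1)*(p - 5)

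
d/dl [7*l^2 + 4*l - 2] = 14*l + 4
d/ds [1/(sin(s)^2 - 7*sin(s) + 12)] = (7 - 2*sin(s))*cos(s)/(sin(s)^2 - 7*sin(s) + 12)^2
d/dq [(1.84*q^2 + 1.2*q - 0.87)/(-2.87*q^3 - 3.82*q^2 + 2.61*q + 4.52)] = (5.2808*q^4 + 6.888*q^3 + 1.8957*q^2 + 9.9868*q + 7.6947)/(8.2369*q^6 + 21.9268*q^5 - 0.389000000000001*q^4 - 45.8852*q^3 - 27.7207*q^2 + 23.5944*q + 20.4304)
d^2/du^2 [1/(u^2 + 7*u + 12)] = 2*(-u^2 - 7*u + (2*u + 7)^2 - 12)/(u^2 + 7*u + 12)^3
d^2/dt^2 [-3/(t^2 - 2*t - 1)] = 6*(-t^2 + 2*t + 4*(t - 1)^2 + 1)/(-t^2 + 2*t + 1)^3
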